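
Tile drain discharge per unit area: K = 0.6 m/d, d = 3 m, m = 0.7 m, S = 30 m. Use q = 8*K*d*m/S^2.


q = 8*K*d*m/S^2
q = 8*0.6*3*0.7/30^2
q = 10.0800 / 900

0.0112 m/d


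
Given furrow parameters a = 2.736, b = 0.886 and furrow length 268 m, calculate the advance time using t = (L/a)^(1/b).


t = (L/a)^(1/b)
t = (268/2.736)^(1/0.886)
t = 97.953216^(1/0.886)

176.6849 min


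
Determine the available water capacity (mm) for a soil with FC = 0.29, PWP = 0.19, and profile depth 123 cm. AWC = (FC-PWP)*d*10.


AWC = (FC - PWP) * d * 10
AWC = (0.29 - 0.19) * 123 * 10
AWC = 0.1000 * 123 * 10

123.0000 mm


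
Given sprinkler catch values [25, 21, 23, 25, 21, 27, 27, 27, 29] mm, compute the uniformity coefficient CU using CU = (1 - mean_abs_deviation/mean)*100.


mean = 25.000000 mm
MAD = 2.222222 mm
CU = (1 - 2.222222/25.000000)*100

91.1111 %


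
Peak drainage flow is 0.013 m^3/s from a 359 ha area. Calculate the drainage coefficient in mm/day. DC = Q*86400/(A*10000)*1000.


DC = Q * 86400 / (A * 10000) * 1000
DC = 0.013 * 86400 / (359 * 10000) * 1000
DC = 1123200.0000 / 3590000

0.3129 mm/day


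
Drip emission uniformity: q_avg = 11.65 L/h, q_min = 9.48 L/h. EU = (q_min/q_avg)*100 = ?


EU = (q_min/q_avg)*100 = (9.48/11.65)*100 = 81.3734%

81.3734 %


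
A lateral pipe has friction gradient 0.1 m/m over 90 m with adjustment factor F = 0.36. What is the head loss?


hf = J * L * F = 0.1 * 90 * 0.36 = 3.2400 m

3.2400 m


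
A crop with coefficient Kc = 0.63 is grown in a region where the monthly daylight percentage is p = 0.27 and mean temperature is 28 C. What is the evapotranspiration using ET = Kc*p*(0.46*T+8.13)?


ET = Kc * p * (0.46*T + 8.13)
ET = 0.63 * 0.27 * (0.46*28 + 8.13)
ET = 0.63 * 0.27 * 21.0100

3.5738 mm/day


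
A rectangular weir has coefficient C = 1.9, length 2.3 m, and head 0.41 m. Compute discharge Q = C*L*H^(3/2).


Q = C * L * H^(3/2) = 1.9 * 2.3 * 0.41^1.5 = 1.9 * 2.3 * 0.262528

1.1472 m^3/s


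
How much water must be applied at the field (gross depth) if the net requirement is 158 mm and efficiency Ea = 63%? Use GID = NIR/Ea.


Ea = 63% = 0.63
GID = NIR / Ea = 158 / 0.63 = 250.7937 mm

250.7937 mm


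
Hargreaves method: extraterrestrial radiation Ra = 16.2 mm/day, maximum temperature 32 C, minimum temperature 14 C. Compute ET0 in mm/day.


Tmean = (Tmax + Tmin)/2 = (32 + 14)/2 = 23.0
ET0 = 0.0023 * 16.2 * (23.0 + 17.8) * sqrt(32 - 14)
ET0 = 0.0023 * 16.2 * 40.8 * 4.242641

6.4497 mm/day


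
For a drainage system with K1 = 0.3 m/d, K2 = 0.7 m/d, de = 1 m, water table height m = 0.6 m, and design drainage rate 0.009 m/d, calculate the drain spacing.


S^2 = 8*K2*de*m/q + 4*K1*m^2/q
S^2 = 8*0.7*1*0.6/0.009 + 4*0.3*0.6^2/0.009
S = sqrt(421.3333)

20.5264 m


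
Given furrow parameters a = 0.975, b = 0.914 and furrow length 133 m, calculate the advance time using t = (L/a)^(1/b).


t = (L/a)^(1/b)
t = (133/0.975)^(1/0.914)
t = 136.410256^(1/0.914)

216.6301 min


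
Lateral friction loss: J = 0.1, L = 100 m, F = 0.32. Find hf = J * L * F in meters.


hf = J * L * F = 0.1 * 100 * 0.32 = 3.2000 m

3.2000 m


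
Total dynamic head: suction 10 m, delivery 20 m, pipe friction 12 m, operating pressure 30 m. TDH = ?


TDH = Hs + Hd + hf + Hp = 10 + 20 + 12 + 30 = 72

72 m


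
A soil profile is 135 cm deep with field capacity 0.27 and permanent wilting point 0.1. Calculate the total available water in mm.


AWC = (FC - PWP) * d * 10
AWC = (0.27 - 0.1) * 135 * 10
AWC = 0.1700 * 135 * 10

229.5000 mm


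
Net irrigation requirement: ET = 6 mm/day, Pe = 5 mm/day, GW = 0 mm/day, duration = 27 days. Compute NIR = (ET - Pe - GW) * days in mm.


Daily deficit = ET - Pe - GW = 6 - 5 - 0 = 1 mm/day
NIR = 1 * 27 = 27 mm

27.0000 mm


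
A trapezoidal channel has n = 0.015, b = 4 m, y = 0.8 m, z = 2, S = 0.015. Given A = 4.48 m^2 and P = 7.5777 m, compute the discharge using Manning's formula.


R = A/P = 4.48/7.5777 = 0.591208
Q = (1/0.015) * 4.48 * 0.591208^(2/3) * 0.015^0.5

25.7667 m^3/s


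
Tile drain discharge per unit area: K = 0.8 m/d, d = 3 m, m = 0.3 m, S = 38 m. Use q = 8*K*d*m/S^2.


q = 8*K*d*m/S^2
q = 8*0.8*3*0.3/38^2
q = 5.7600 / 1444

0.0040 m/d


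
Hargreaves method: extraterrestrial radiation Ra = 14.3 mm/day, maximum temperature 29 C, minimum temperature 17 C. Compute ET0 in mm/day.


Tmean = (Tmax + Tmin)/2 = (29 + 17)/2 = 23.0
ET0 = 0.0023 * 14.3 * (23.0 + 17.8) * sqrt(29 - 17)
ET0 = 0.0023 * 14.3 * 40.8 * 3.464102

4.6485 mm/day


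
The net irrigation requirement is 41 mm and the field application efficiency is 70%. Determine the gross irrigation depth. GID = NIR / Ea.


Ea = 70% = 0.7
GID = NIR / Ea = 41 / 0.7 = 58.5714 mm

58.5714 mm


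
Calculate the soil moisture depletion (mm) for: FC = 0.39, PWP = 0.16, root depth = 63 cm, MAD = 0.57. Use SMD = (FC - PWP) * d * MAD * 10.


SMD = (FC - PWP) * d * MAD * 10
SMD = (0.39 - 0.16) * 63 * 0.57 * 10
SMD = 0.2300 * 63 * 0.57 * 10

82.5930 mm


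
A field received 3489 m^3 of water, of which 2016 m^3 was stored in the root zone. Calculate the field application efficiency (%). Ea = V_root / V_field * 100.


Ea = V_root / V_field * 100 = 2016 / 3489 * 100 = 57.7816%

57.7816 %


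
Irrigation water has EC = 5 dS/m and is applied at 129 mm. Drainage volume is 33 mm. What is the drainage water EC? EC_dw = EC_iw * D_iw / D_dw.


EC_dw = EC_iw * D_iw / D_dw
EC_dw = 5 * 129 / 33
EC_dw = 645 / 33

19.5455 dS/m


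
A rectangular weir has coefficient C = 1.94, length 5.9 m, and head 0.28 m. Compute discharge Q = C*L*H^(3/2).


Q = C * L * H^(3/2) = 1.94 * 5.9 * 0.28^1.5 = 1.94 * 5.9 * 0.148162

1.6959 m^3/s


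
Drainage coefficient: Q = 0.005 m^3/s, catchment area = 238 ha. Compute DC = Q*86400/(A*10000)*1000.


DC = Q * 86400 / (A * 10000) * 1000
DC = 0.005 * 86400 / (238 * 10000) * 1000
DC = 432000.0000 / 2380000

0.1815 mm/day


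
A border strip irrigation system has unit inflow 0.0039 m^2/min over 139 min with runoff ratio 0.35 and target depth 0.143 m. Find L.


L = q*t/((1+r)*Z)
L = 0.0039*139/((1+0.35)*0.143)
L = 0.5421/0.19305

2.8081 m


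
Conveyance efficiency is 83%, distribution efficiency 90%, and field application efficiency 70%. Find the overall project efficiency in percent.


Ec = 0.83, Eb = 0.9, Ea = 0.7
E = 0.83 * 0.9 * 0.7 * 100 = 52.2900%

52.2900 %


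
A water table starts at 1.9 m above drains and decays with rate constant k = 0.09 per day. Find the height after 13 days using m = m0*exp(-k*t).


m = m0 * exp(-k*t)
m = 1.9 * exp(-0.09 * 13)
m = 1.9 * exp(-1.1700)

0.5897 m


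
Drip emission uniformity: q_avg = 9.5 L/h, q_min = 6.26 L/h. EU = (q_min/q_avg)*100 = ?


EU = (q_min/q_avg)*100 = (6.26/9.5)*100 = 65.8947%

65.8947 %


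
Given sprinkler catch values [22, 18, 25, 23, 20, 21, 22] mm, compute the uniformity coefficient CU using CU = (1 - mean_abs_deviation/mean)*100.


mean = 21.571429 mm
MAD = 1.632653 mm
CU = (1 - 1.632653/21.571429)*100

92.4314 %


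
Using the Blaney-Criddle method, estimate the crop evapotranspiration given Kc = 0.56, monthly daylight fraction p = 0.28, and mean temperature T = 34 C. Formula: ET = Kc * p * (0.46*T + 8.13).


ET = Kc * p * (0.46*T + 8.13)
ET = 0.56 * 0.28 * (0.46*34 + 8.13)
ET = 0.56 * 0.28 * 23.7700

3.7271 mm/day


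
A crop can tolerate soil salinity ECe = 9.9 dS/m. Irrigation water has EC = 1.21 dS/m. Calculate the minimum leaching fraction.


LR = ECiw / (5*ECe - ECiw)
LR = 1.21 / (5*9.9 - 1.21)
LR = 1.21 / 48.2900

0.0251


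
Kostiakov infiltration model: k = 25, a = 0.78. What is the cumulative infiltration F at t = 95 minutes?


F = k * t^a = 25 * 95^0.78
F = 25 * 34.883850

872.0963 mm


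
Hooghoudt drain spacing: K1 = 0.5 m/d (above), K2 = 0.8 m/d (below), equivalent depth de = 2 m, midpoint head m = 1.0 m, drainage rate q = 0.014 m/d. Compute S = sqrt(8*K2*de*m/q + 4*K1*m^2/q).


S^2 = 8*K2*de*m/q + 4*K1*m^2/q
S^2 = 8*0.8*2*1.0/0.014 + 4*0.5*1.0^2/0.014
S = sqrt(1057.1429)

32.5137 m


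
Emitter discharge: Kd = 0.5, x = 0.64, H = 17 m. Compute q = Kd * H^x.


q = Kd * H^x = 0.5 * 17^0.64 = 0.5 * 6.130379

3.0652 L/h


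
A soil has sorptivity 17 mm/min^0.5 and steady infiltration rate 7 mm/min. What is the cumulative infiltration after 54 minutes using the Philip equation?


F = S*sqrt(t) + A*t
F = 17*sqrt(54) + 7*54
F = 17*7.348469 + 378

502.9240 mm


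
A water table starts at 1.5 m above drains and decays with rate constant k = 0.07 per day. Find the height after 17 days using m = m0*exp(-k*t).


m = m0 * exp(-k*t)
m = 1.5 * exp(-0.07 * 17)
m = 1.5 * exp(-1.1900)

0.4563 m


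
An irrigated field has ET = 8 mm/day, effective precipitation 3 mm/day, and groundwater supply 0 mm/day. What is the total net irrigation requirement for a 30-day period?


Daily deficit = ET - Pe - GW = 8 - 3 - 0 = 5 mm/day
NIR = 5 * 30 = 150 mm

150.0000 mm


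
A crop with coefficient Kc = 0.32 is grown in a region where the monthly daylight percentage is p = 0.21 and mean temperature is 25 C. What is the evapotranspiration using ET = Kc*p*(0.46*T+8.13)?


ET = Kc * p * (0.46*T + 8.13)
ET = 0.32 * 0.21 * (0.46*25 + 8.13)
ET = 0.32 * 0.21 * 19.6300

1.3191 mm/day


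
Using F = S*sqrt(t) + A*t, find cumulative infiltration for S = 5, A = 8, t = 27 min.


F = S*sqrt(t) + A*t
F = 5*sqrt(27) + 8*27
F = 5*5.196152 + 216

241.9808 mm


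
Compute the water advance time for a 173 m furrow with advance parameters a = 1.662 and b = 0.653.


t = (L/a)^(1/b)
t = (173/1.662)^(1/0.653)
t = 104.091456^(1/0.653)

1228.7301 min


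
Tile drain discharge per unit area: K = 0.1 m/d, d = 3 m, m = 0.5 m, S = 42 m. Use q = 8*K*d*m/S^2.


q = 8*K*d*m/S^2
q = 8*0.1*3*0.5/42^2
q = 1.2000 / 1764

6.8027e-04 m/d


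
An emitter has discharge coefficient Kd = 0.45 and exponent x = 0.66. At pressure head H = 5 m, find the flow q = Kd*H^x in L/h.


q = Kd * H^x = 0.45 * 5^0.66 = 0.45 * 2.892812

1.3018 L/h


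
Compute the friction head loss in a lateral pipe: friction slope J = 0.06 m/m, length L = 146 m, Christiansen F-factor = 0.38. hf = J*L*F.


hf = J * L * F = 0.06 * 146 * 0.38 = 3.3288 m

3.3288 m


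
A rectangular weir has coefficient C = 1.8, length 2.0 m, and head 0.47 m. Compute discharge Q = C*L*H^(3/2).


Q = C * L * H^(3/2) = 1.8 * 2.0 * 0.47^1.5 = 1.8 * 2.0 * 0.322216

1.1600 m^3/s


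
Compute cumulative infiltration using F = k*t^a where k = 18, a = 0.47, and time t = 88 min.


F = k * t^a = 18 * 88^0.47
F = 18 * 8.201756

147.6316 mm


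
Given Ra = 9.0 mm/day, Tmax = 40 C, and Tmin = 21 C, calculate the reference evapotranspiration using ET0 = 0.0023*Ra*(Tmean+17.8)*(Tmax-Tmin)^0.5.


Tmean = (Tmax + Tmin)/2 = (40 + 21)/2 = 30.5
ET0 = 0.0023 * 9.0 * (30.5 + 17.8) * sqrt(40 - 21)
ET0 = 0.0023 * 9.0 * 48.3 * 4.358899

4.3581 mm/day


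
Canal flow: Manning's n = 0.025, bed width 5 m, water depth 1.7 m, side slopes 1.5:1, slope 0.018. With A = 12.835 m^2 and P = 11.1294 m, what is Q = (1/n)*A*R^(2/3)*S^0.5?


R = A/P = 12.835/11.1294 = 1.153252
Q = (1/0.025) * 12.835 * 1.153252^(2/3) * 0.018^0.5

75.7487 m^3/s


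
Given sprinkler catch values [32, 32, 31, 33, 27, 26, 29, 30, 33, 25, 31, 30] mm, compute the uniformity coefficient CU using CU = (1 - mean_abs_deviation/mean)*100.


mean = 29.916667 mm
MAD = 2.111111 mm
CU = (1 - 2.111111/29.916667)*100

92.9434 %


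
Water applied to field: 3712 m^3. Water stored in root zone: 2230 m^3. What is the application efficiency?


Ea = V_root / V_field * 100 = 2230 / 3712 * 100 = 60.0754%

60.0754 %


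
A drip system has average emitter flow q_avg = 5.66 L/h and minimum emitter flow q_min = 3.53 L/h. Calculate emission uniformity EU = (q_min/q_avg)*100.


EU = (q_min/q_avg)*100 = (3.53/5.66)*100 = 62.3675%

62.3675 %


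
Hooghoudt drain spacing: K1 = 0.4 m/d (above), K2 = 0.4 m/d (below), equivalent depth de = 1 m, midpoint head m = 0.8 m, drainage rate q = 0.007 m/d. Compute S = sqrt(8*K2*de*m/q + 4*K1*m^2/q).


S^2 = 8*K2*de*m/q + 4*K1*m^2/q
S^2 = 8*0.4*1*0.8/0.007 + 4*0.4*0.8^2/0.007
S = sqrt(512.0000)

22.6274 m


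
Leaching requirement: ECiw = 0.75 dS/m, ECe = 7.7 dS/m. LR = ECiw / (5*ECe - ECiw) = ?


LR = ECiw / (5*ECe - ECiw)
LR = 0.75 / (5*7.7 - 0.75)
LR = 0.75 / 37.7500

0.0199


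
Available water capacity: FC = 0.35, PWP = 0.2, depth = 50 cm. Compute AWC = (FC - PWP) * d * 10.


AWC = (FC - PWP) * d * 10
AWC = (0.35 - 0.2) * 50 * 10
AWC = 0.1500 * 50 * 10

75.0000 mm


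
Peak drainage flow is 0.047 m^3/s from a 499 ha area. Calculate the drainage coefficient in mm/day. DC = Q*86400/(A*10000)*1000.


DC = Q * 86400 / (A * 10000) * 1000
DC = 0.047 * 86400 / (499 * 10000) * 1000
DC = 4060800.0000 / 4990000

0.8138 mm/day


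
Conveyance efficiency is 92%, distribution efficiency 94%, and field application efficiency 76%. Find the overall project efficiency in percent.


Ec = 0.92, Eb = 0.94, Ea = 0.76
E = 0.92 * 0.94 * 0.76 * 100 = 65.7248%

65.7248 %


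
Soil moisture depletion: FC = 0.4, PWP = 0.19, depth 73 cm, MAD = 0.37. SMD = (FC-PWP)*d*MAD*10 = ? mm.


SMD = (FC - PWP) * d * MAD * 10
SMD = (0.4 - 0.19) * 73 * 0.37 * 10
SMD = 0.2100 * 73 * 0.37 * 10

56.7210 mm


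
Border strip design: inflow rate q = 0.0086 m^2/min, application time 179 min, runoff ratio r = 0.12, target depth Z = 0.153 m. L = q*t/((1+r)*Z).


L = q*t/((1+r)*Z)
L = 0.0086*179/((1+0.12)*0.153)
L = 1.5394/0.17136

8.9834 m


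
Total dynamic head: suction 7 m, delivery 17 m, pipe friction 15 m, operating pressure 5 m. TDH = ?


TDH = Hs + Hd + hf + Hp = 7 + 17 + 15 + 5 = 44

44 m


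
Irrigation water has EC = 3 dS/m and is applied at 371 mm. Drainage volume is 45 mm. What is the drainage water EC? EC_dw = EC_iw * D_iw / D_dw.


EC_dw = EC_iw * D_iw / D_dw
EC_dw = 3 * 371 / 45
EC_dw = 1113 / 45

24.7333 dS/m


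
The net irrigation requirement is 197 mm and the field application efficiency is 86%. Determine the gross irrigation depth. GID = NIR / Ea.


Ea = 86% = 0.86
GID = NIR / Ea = 197 / 0.86 = 229.0698 mm

229.0698 mm


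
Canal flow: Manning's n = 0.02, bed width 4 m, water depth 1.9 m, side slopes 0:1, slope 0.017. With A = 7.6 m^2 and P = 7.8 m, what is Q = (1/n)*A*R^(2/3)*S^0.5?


R = A/P = 7.6/7.8 = 0.974359
Q = (1/0.02) * 7.6 * 0.974359^(2/3) * 0.017^0.5

48.6953 m^3/s


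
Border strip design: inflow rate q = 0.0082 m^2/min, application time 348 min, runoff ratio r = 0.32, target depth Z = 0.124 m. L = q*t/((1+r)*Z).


L = q*t/((1+r)*Z)
L = 0.0082*348/((1+0.32)*0.124)
L = 2.8536/0.16368

17.4340 m


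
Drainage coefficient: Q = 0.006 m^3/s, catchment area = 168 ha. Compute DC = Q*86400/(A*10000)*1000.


DC = Q * 86400 / (A * 10000) * 1000
DC = 0.006 * 86400 / (168 * 10000) * 1000
DC = 518400.0000 / 1680000

0.3086 mm/day


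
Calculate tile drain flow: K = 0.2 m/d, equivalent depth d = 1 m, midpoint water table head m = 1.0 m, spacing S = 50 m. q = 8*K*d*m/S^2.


q = 8*K*d*m/S^2
q = 8*0.2*1*1.0/50^2
q = 1.6000 / 2500

6.4000e-04 m/d


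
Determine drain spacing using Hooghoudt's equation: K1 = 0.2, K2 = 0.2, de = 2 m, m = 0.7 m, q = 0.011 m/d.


S^2 = 8*K2*de*m/q + 4*K1*m^2/q
S^2 = 8*0.2*2*0.7/0.011 + 4*0.2*0.7^2/0.011
S = sqrt(239.2727)

15.4684 m


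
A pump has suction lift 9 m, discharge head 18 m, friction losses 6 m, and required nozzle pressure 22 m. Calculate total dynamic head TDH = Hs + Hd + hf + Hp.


TDH = Hs + Hd + hf + Hp = 9 + 18 + 6 + 22 = 55

55 m


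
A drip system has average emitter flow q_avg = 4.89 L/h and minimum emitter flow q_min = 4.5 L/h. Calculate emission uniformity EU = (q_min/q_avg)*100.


EU = (q_min/q_avg)*100 = (4.5/4.89)*100 = 92.0245%

92.0245 %


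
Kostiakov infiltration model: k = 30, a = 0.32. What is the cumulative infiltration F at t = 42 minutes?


F = k * t^a = 30 * 42^0.32
F = 30 * 3.307042

99.2113 mm


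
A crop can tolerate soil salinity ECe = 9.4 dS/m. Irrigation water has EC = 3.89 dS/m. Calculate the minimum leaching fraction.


LR = ECiw / (5*ECe - ECiw)
LR = 3.89 / (5*9.4 - 3.89)
LR = 3.89 / 43.1100

0.0902


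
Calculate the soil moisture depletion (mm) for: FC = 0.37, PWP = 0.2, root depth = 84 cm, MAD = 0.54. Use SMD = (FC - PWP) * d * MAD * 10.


SMD = (FC - PWP) * d * MAD * 10
SMD = (0.37 - 0.2) * 84 * 0.54 * 10
SMD = 0.1700 * 84 * 0.54 * 10

77.1120 mm


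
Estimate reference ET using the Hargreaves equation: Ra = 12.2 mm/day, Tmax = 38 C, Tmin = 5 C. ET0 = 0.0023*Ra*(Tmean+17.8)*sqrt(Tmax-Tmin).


Tmean = (Tmax + Tmin)/2 = (38 + 5)/2 = 21.5
ET0 = 0.0023 * 12.2 * (21.5 + 17.8) * sqrt(38 - 5)
ET0 = 0.0023 * 12.2 * 39.3 * 5.744563

6.3349 mm/day


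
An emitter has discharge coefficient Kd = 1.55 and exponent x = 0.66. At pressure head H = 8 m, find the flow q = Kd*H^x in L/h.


q = Kd * H^x = 1.55 * 8^0.66 = 1.55 * 3.944931

6.1146 L/h


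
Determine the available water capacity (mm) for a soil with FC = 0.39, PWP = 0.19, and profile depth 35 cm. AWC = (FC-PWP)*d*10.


AWC = (FC - PWP) * d * 10
AWC = (0.39 - 0.19) * 35 * 10
AWC = 0.2000 * 35 * 10

70.0000 mm


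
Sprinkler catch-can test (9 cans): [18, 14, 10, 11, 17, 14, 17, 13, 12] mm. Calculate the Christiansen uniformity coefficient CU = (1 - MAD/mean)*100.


mean = 14.000000 mm
MAD = 2.222222 mm
CU = (1 - 2.222222/14.000000)*100

84.1270 %


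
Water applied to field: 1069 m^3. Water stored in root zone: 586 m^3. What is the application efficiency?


Ea = V_root / V_field * 100 = 586 / 1069 * 100 = 54.8176%

54.8176 %


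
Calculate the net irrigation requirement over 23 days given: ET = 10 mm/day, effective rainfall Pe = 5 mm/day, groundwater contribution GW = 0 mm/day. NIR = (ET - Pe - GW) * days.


Daily deficit = ET - Pe - GW = 10 - 5 - 0 = 5 mm/day
NIR = 5 * 23 = 115 mm

115.0000 mm


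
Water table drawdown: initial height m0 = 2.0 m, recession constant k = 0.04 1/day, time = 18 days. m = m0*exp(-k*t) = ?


m = m0 * exp(-k*t)
m = 2.0 * exp(-0.04 * 18)
m = 2.0 * exp(-0.7200)

0.9735 m


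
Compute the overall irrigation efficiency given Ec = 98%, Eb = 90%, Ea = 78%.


Ec = 0.98, Eb = 0.9, Ea = 0.78
E = 0.98 * 0.9 * 0.78 * 100 = 68.7960%

68.7960 %


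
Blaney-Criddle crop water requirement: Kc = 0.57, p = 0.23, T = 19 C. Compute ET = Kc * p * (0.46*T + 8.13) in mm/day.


ET = Kc * p * (0.46*T + 8.13)
ET = 0.57 * 0.23 * (0.46*19 + 8.13)
ET = 0.57 * 0.23 * 16.8700

2.2117 mm/day


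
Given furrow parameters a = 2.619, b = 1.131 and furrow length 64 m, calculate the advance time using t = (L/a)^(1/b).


t = (L/a)^(1/b)
t = (64/2.619)^(1/1.131)
t = 24.436808^(1/1.131)

16.8761 min


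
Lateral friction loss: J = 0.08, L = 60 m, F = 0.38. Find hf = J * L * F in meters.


hf = J * L * F = 0.08 * 60 * 0.38 = 1.8240 m

1.8240 m


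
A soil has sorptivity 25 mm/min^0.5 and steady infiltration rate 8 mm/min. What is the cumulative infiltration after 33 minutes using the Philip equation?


F = S*sqrt(t) + A*t
F = 25*sqrt(33) + 8*33
F = 25*5.744563 + 264

407.6141 mm


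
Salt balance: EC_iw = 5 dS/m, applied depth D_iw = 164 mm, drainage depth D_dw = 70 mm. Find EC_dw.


EC_dw = EC_iw * D_iw / D_dw
EC_dw = 5 * 164 / 70
EC_dw = 820 / 70

11.7143 dS/m


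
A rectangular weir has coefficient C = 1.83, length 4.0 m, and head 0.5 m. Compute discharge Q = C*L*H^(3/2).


Q = C * L * H^(3/2) = 1.83 * 4.0 * 0.5^1.5 = 1.83 * 4.0 * 0.353553

2.5880 m^3/s


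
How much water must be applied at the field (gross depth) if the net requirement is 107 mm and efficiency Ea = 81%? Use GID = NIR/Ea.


Ea = 81% = 0.81
GID = NIR / Ea = 107 / 0.81 = 132.0988 mm

132.0988 mm


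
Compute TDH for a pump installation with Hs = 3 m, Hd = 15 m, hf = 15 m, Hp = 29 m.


TDH = Hs + Hd + hf + Hp = 3 + 15 + 15 + 29 = 62

62 m


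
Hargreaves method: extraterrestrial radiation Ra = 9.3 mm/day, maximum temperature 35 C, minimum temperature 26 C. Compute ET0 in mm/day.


Tmean = (Tmax + Tmin)/2 = (35 + 26)/2 = 30.5
ET0 = 0.0023 * 9.3 * (30.5 + 17.8) * sqrt(35 - 26)
ET0 = 0.0023 * 9.3 * 48.3 * 3.000000

3.0994 mm/day


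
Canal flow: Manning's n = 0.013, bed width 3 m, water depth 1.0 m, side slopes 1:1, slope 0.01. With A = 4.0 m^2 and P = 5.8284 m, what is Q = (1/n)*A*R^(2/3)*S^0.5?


R = A/P = 4.0/5.8284 = 0.686295
Q = (1/0.013) * 4.0 * 0.686295^(2/3) * 0.01^0.5

23.9400 m^3/s


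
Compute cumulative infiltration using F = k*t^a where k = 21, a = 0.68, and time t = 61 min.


F = k * t^a = 21 * 61^0.68
F = 21 * 16.369081

343.7507 mm


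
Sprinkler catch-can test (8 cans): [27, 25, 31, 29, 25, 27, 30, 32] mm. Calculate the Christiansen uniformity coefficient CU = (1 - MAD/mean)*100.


mean = 28.250000 mm
MAD = 2.250000 mm
CU = (1 - 2.250000/28.250000)*100

92.0354 %


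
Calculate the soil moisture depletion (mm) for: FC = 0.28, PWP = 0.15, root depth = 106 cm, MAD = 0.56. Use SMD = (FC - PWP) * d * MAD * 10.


SMD = (FC - PWP) * d * MAD * 10
SMD = (0.28 - 0.15) * 106 * 0.56 * 10
SMD = 0.1300 * 106 * 0.56 * 10

77.1680 mm


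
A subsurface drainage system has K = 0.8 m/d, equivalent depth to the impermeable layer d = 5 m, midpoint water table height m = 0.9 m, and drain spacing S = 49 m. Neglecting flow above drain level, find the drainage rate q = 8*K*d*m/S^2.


q = 8*K*d*m/S^2
q = 8*0.8*5*0.9/49^2
q = 28.8000 / 2401

0.0120 m/d


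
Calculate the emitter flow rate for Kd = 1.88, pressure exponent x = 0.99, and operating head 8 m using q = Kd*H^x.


q = Kd * H^x = 1.88 * 8^0.99 = 1.88 * 7.835362

14.7305 L/h


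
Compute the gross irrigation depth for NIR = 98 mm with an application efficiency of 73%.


Ea = 73% = 0.73
GID = NIR / Ea = 98 / 0.73 = 134.2466 mm

134.2466 mm


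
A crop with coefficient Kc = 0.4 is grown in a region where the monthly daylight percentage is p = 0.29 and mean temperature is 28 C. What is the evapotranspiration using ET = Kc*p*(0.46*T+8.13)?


ET = Kc * p * (0.46*T + 8.13)
ET = 0.4 * 0.29 * (0.46*28 + 8.13)
ET = 0.4 * 0.29 * 21.0100

2.4372 mm/day


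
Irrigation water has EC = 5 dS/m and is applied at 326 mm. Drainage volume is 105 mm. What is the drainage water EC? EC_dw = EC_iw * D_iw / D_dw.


EC_dw = EC_iw * D_iw / D_dw
EC_dw = 5 * 326 / 105
EC_dw = 1630 / 105

15.5238 dS/m


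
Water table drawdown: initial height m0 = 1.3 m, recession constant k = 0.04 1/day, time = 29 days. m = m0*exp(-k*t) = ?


m = m0 * exp(-k*t)
m = 1.3 * exp(-0.04 * 29)
m = 1.3 * exp(-1.1600)

0.4075 m


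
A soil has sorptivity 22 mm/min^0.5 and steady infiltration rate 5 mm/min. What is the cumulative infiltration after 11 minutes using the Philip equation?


F = S*sqrt(t) + A*t
F = 22*sqrt(11) + 5*11
F = 22*3.316625 + 55

127.9657 mm


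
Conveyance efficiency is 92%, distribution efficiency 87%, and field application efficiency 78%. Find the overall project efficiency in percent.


Ec = 0.92, Eb = 0.87, Ea = 0.78
E = 0.92 * 0.87 * 0.78 * 100 = 62.4312%

62.4312 %


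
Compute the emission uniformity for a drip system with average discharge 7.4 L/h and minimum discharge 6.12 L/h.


EU = (q_min/q_avg)*100 = (6.12/7.4)*100 = 82.7027%

82.7027 %


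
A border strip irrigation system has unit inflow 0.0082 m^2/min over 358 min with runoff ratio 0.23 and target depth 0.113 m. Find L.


L = q*t/((1+r)*Z)
L = 0.0082*358/((1+0.23)*0.113)
L = 2.9356/0.13899

21.1209 m


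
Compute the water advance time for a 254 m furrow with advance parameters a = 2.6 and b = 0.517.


t = (L/a)^(1/b)
t = (254/2.6)^(1/0.517)
t = 97.692308^(1/0.517)

7060.8911 min


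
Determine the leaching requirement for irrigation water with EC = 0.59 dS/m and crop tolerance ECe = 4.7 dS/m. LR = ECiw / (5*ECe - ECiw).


LR = ECiw / (5*ECe - ECiw)
LR = 0.59 / (5*4.7 - 0.59)
LR = 0.59 / 22.9100

0.0258


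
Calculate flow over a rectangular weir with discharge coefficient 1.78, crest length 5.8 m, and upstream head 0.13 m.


Q = C * L * H^(3/2) = 1.78 * 5.8 * 0.13^1.5 = 1.78 * 5.8 * 0.046872

0.4839 m^3/s


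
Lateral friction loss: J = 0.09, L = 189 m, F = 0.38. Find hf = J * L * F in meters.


hf = J * L * F = 0.09 * 189 * 0.38 = 6.4638 m

6.4638 m


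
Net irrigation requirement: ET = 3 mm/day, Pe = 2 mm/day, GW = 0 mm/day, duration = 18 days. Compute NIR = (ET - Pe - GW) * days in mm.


Daily deficit = ET - Pe - GW = 3 - 2 - 0 = 1 mm/day
NIR = 1 * 18 = 18 mm

18.0000 mm


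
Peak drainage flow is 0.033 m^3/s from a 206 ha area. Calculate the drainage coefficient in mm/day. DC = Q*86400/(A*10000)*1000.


DC = Q * 86400 / (A * 10000) * 1000
DC = 0.033 * 86400 / (206 * 10000) * 1000
DC = 2851200.0000 / 2060000

1.3841 mm/day


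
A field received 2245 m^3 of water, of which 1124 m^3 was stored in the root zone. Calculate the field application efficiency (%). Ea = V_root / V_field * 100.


Ea = V_root / V_field * 100 = 1124 / 2245 * 100 = 50.0668%

50.0668 %


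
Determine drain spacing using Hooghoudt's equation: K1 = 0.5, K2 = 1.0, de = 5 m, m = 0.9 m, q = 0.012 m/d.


S^2 = 8*K2*de*m/q + 4*K1*m^2/q
S^2 = 8*1.0*5*0.9/0.012 + 4*0.5*0.9^2/0.012
S = sqrt(3135.0000)

55.9911 m


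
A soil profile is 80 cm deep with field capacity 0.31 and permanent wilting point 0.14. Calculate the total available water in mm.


AWC = (FC - PWP) * d * 10
AWC = (0.31 - 0.14) * 80 * 10
AWC = 0.1700 * 80 * 10

136.0000 mm


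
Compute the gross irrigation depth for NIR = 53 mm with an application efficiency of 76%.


Ea = 76% = 0.76
GID = NIR / Ea = 53 / 0.76 = 69.7368 mm

69.7368 mm


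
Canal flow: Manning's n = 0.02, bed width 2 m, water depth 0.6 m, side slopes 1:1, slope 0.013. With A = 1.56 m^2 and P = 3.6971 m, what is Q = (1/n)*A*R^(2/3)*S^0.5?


R = A/P = 1.56/3.6971 = 0.421952
Q = (1/0.02) * 1.56 * 0.421952^(2/3) * 0.013^0.5

5.0031 m^3/s


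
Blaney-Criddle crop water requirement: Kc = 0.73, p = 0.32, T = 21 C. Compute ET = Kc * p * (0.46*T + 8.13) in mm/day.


ET = Kc * p * (0.46*T + 8.13)
ET = 0.73 * 0.32 * (0.46*21 + 8.13)
ET = 0.73 * 0.32 * 17.7900

4.1557 mm/day


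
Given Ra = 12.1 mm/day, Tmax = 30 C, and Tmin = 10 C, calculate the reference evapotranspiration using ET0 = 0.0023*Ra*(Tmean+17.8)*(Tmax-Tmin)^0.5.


Tmean = (Tmax + Tmin)/2 = (30 + 10)/2 = 20.0
ET0 = 0.0023 * 12.1 * (20.0 + 17.8) * sqrt(30 - 10)
ET0 = 0.0023 * 12.1 * 37.8 * 4.472136

4.7046 mm/day


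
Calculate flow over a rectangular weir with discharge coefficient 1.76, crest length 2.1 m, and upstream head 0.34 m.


Q = C * L * H^(3/2) = 1.76 * 2.1 * 0.34^1.5 = 1.76 * 2.1 * 0.198252

0.7327 m^3/s


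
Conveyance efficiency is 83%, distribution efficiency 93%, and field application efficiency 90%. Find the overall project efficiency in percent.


Ec = 0.83, Eb = 0.93, Ea = 0.9
E = 0.83 * 0.93 * 0.9 * 100 = 69.4710%

69.4710 %


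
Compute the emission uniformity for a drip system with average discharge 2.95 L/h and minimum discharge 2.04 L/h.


EU = (q_min/q_avg)*100 = (2.04/2.95)*100 = 69.1525%

69.1525 %


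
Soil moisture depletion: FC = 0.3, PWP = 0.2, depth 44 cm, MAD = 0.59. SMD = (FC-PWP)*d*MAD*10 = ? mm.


SMD = (FC - PWP) * d * MAD * 10
SMD = (0.3 - 0.2) * 44 * 0.59 * 10
SMD = 0.1000 * 44 * 0.59 * 10

25.9600 mm


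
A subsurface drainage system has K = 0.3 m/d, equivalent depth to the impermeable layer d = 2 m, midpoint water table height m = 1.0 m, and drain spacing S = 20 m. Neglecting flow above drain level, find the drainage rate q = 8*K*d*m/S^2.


q = 8*K*d*m/S^2
q = 8*0.3*2*1.0/20^2
q = 4.8000 / 400

0.0120 m/d


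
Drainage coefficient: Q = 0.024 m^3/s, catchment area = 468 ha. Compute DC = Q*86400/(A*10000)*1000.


DC = Q * 86400 / (A * 10000) * 1000
DC = 0.024 * 86400 / (468 * 10000) * 1000
DC = 2073600.0000 / 4680000

0.4431 mm/day


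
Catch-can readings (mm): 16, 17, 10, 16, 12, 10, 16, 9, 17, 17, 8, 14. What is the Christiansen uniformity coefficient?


mean = 13.500000 mm
MAD = 3.083333 mm
CU = (1 - 3.083333/13.500000)*100

77.1605 %


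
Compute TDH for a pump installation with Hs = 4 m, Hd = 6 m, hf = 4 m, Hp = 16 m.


TDH = Hs + Hd + hf + Hp = 4 + 6 + 4 + 16 = 30

30 m


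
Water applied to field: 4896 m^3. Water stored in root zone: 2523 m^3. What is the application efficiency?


Ea = V_root / V_field * 100 = 2523 / 4896 * 100 = 51.5319%

51.5319 %


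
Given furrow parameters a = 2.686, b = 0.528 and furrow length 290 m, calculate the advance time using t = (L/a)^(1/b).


t = (L/a)^(1/b)
t = (290/2.686)^(1/0.528)
t = 107.967238^(1/0.528)

7094.6635 min


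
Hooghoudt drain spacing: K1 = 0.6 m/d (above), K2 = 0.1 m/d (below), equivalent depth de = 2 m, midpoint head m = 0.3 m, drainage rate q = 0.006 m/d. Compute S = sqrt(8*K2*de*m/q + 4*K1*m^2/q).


S^2 = 8*K2*de*m/q + 4*K1*m^2/q
S^2 = 8*0.1*2*0.3/0.006 + 4*0.6*0.3^2/0.006
S = sqrt(116.0000)

10.7703 m


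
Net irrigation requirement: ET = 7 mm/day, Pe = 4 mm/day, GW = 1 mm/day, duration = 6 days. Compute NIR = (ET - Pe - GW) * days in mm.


Daily deficit = ET - Pe - GW = 7 - 4 - 1 = 2 mm/day
NIR = 2 * 6 = 12 mm

12.0000 mm


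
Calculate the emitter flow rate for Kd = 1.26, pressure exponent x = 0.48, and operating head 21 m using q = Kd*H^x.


q = Kd * H^x = 1.26 * 21^0.48 = 1.26 * 4.311866

5.4330 L/h


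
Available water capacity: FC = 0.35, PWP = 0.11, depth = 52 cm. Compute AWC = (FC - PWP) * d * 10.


AWC = (FC - PWP) * d * 10
AWC = (0.35 - 0.11) * 52 * 10
AWC = 0.2400 * 52 * 10

124.8000 mm


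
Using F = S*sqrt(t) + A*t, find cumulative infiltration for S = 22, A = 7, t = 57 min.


F = S*sqrt(t) + A*t
F = 22*sqrt(57) + 7*57
F = 22*7.549834 + 399

565.0963 mm


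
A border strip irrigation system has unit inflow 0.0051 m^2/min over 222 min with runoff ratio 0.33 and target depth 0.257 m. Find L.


L = q*t/((1+r)*Z)
L = 0.0051*222/((1+0.33)*0.257)
L = 1.1322/0.34181

3.3124 m


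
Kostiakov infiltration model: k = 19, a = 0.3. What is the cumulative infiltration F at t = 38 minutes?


F = k * t^a = 19 * 38^0.3
F = 19 * 2.978071

56.5833 mm


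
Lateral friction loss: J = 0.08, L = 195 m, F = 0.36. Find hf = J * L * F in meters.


hf = J * L * F = 0.08 * 195 * 0.36 = 5.6160 m

5.6160 m


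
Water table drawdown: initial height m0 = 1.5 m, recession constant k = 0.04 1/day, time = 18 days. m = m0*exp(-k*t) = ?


m = m0 * exp(-k*t)
m = 1.5 * exp(-0.04 * 18)
m = 1.5 * exp(-0.7200)

0.7301 m


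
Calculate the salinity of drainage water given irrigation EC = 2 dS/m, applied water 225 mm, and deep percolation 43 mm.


EC_dw = EC_iw * D_iw / D_dw
EC_dw = 2 * 225 / 43
EC_dw = 450 / 43

10.4651 dS/m


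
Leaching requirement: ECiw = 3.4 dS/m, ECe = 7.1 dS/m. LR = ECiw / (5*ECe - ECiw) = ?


LR = ECiw / (5*ECe - ECiw)
LR = 3.4 / (5*7.1 - 3.4)
LR = 3.4 / 32.1000

0.1059


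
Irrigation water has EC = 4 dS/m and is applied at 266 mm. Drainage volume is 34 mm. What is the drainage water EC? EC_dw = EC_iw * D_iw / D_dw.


EC_dw = EC_iw * D_iw / D_dw
EC_dw = 4 * 266 / 34
EC_dw = 1064 / 34

31.2941 dS/m


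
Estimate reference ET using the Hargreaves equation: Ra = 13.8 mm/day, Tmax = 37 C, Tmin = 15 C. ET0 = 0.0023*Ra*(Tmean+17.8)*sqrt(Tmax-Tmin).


Tmean = (Tmax + Tmin)/2 = (37 + 15)/2 = 26.0
ET0 = 0.0023 * 13.8 * (26.0 + 17.8) * sqrt(37 - 15)
ET0 = 0.0023 * 13.8 * 43.8 * 4.690416

6.5207 mm/day


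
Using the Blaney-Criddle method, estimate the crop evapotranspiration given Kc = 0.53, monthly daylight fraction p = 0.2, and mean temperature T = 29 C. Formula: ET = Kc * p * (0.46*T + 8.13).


ET = Kc * p * (0.46*T + 8.13)
ET = 0.53 * 0.2 * (0.46*29 + 8.13)
ET = 0.53 * 0.2 * 21.4700

2.2758 mm/day


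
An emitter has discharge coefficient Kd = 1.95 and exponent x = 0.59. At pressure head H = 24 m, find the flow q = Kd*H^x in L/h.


q = Kd * H^x = 1.95 * 24^0.59 = 1.95 * 6.521157

12.7163 L/h


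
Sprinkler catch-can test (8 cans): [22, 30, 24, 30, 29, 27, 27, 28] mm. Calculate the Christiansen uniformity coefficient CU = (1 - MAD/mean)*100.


mean = 27.125000 mm
MAD = 2.125000 mm
CU = (1 - 2.125000/27.125000)*100

92.1659 %


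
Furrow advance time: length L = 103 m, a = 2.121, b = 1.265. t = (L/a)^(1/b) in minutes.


t = (L/a)^(1/b)
t = (103/2.121)^(1/1.265)
t = 48.561999^(1/1.265)

21.5298 min


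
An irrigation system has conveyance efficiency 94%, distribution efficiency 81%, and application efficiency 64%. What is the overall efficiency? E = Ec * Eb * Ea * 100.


Ec = 0.94, Eb = 0.81, Ea = 0.64
E = 0.94 * 0.81 * 0.64 * 100 = 48.7296%

48.7296 %


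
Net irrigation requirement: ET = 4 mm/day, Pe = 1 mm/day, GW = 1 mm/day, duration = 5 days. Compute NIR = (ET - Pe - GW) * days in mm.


Daily deficit = ET - Pe - GW = 4 - 1 - 1 = 2 mm/day
NIR = 2 * 5 = 10 mm

10.0000 mm


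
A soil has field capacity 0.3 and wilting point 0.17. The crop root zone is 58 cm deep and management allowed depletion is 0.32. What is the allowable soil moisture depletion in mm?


SMD = (FC - PWP) * d * MAD * 10
SMD = (0.3 - 0.17) * 58 * 0.32 * 10
SMD = 0.1300 * 58 * 0.32 * 10

24.1280 mm


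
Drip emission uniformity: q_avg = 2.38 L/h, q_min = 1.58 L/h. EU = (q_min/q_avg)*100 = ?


EU = (q_min/q_avg)*100 = (1.58/2.38)*100 = 66.3866%

66.3866 %


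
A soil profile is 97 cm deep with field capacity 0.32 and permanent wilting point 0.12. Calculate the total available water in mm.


AWC = (FC - PWP) * d * 10
AWC = (0.32 - 0.12) * 97 * 10
AWC = 0.2000 * 97 * 10

194.0000 mm


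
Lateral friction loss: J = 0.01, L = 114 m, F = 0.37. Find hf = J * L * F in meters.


hf = J * L * F = 0.01 * 114 * 0.37 = 0.4218 m

0.4218 m


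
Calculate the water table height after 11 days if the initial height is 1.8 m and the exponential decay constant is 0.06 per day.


m = m0 * exp(-k*t)
m = 1.8 * exp(-0.06 * 11)
m = 1.8 * exp(-0.6600)

0.9303 m


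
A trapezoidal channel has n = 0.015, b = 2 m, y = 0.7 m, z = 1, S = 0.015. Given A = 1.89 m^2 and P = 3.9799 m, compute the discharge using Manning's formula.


R = A/P = 1.89/3.9799 = 0.474886
Q = (1/0.015) * 1.89 * 0.474886^(2/3) * 0.015^0.5

9.3931 m^3/s


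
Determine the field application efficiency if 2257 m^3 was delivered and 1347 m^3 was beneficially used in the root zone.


Ea = V_root / V_field * 100 = 1347 / 2257 * 100 = 59.6810%

59.6810 %


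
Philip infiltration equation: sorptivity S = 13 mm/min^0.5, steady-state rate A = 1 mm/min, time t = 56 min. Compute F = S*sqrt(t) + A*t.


F = S*sqrt(t) + A*t
F = 13*sqrt(56) + 1*56
F = 13*7.483315 + 56

153.2831 mm


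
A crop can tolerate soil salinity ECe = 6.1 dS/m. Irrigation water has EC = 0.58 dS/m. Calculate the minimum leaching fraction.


LR = ECiw / (5*ECe - ECiw)
LR = 0.58 / (5*6.1 - 0.58)
LR = 0.58 / 29.9200

0.0194


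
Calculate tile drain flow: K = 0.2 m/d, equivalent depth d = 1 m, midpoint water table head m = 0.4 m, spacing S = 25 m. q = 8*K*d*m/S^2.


q = 8*K*d*m/S^2
q = 8*0.2*1*0.4/25^2
q = 0.6400 / 625

0.0010 m/d


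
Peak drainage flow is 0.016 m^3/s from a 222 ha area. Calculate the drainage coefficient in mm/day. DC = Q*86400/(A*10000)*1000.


DC = Q * 86400 / (A * 10000) * 1000
DC = 0.016 * 86400 / (222 * 10000) * 1000
DC = 1382400.0000 / 2220000

0.6227 mm/day


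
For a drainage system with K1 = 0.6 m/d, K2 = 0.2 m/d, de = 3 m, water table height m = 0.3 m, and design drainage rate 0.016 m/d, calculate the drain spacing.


S^2 = 8*K2*de*m/q + 4*K1*m^2/q
S^2 = 8*0.2*3*0.3/0.016 + 4*0.6*0.3^2/0.016
S = sqrt(103.5000)

10.1735 m


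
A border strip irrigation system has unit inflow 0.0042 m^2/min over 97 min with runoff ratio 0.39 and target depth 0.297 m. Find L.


L = q*t/((1+r)*Z)
L = 0.0042*97/((1+0.39)*0.297)
L = 0.4074/0.41283

0.9868 m


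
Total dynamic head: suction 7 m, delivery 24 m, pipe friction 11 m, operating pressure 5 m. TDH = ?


TDH = Hs + Hd + hf + Hp = 7 + 24 + 11 + 5 = 47

47 m


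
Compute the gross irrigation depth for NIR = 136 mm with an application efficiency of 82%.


Ea = 82% = 0.82
GID = NIR / Ea = 136 / 0.82 = 165.8537 mm

165.8537 mm


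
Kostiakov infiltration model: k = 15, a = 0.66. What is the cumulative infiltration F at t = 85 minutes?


F = k * t^a = 15 * 85^0.66
F = 15 * 18.767935

281.5190 mm


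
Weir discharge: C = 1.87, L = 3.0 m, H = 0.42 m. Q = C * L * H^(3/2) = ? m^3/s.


Q = C * L * H^(3/2) = 1.87 * 3.0 * 0.42^1.5 = 1.87 * 3.0 * 0.272191

1.5270 m^3/s


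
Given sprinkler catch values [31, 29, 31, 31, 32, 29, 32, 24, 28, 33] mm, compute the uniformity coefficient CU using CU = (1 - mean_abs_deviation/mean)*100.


mean = 30.000000 mm
MAD = 2.000000 mm
CU = (1 - 2.000000/30.000000)*100

93.3333 %


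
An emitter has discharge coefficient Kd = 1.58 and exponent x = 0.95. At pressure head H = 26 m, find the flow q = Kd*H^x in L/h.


q = Kd * H^x = 1.58 * 26^0.95 = 1.58 * 22.091473

34.9045 L/h


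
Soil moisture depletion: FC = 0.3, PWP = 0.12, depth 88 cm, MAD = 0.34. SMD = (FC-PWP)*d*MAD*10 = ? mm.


SMD = (FC - PWP) * d * MAD * 10
SMD = (0.3 - 0.12) * 88 * 0.34 * 10
SMD = 0.1800 * 88 * 0.34 * 10

53.8560 mm


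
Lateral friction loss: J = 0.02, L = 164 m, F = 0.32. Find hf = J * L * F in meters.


hf = J * L * F = 0.02 * 164 * 0.32 = 1.0496 m

1.0496 m


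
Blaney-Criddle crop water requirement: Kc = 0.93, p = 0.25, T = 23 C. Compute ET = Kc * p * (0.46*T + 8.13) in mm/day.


ET = Kc * p * (0.46*T + 8.13)
ET = 0.93 * 0.25 * (0.46*23 + 8.13)
ET = 0.93 * 0.25 * 18.7100

4.3501 mm/day


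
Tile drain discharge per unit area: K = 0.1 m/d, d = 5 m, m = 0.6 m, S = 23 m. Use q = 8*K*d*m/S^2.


q = 8*K*d*m/S^2
q = 8*0.1*5*0.6/23^2
q = 2.4000 / 529

0.0045 m/d


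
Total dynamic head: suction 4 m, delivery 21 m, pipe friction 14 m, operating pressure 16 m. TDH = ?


TDH = Hs + Hd + hf + Hp = 4 + 21 + 14 + 16 = 55

55 m


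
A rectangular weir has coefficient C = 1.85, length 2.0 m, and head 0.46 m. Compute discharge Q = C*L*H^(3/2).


Q = C * L * H^(3/2) = 1.85 * 2.0 * 0.46^1.5 = 1.85 * 2.0 * 0.311987

1.1544 m^3/s


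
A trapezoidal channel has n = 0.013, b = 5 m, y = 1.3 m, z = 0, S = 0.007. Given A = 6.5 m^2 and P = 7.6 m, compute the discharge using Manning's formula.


R = A/P = 6.5/7.6 = 0.855263
Q = (1/0.013) * 6.5 * 0.855263^(2/3) * 0.007^0.5

37.6923 m^3/s


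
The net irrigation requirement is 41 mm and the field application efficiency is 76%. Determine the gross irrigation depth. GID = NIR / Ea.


Ea = 76% = 0.76
GID = NIR / Ea = 41 / 0.76 = 53.9474 mm

53.9474 mm


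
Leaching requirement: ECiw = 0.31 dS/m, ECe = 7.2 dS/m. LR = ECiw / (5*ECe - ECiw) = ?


LR = ECiw / (5*ECe - ECiw)
LR = 0.31 / (5*7.2 - 0.31)
LR = 0.31 / 35.6900

0.0087


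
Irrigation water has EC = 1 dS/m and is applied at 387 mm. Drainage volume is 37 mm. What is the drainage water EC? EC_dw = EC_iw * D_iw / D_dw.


EC_dw = EC_iw * D_iw / D_dw
EC_dw = 1 * 387 / 37
EC_dw = 387 / 37

10.4595 dS/m


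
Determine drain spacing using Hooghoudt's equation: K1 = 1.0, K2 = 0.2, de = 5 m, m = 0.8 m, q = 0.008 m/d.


S^2 = 8*K2*de*m/q + 4*K1*m^2/q
S^2 = 8*0.2*5*0.8/0.008 + 4*1.0*0.8^2/0.008
S = sqrt(1120.0000)

33.4664 m


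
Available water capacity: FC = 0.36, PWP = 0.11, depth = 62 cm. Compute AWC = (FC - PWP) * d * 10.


AWC = (FC - PWP) * d * 10
AWC = (0.36 - 0.11) * 62 * 10
AWC = 0.2500 * 62 * 10

155.0000 mm


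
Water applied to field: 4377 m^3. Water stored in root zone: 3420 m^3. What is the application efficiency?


Ea = V_root / V_field * 100 = 3420 / 4377 * 100 = 78.1357%

78.1357 %
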